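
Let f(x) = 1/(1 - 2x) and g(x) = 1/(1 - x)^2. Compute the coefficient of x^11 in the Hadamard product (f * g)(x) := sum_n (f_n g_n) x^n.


f has coefficients f_k = 2^k. For g = 1/(1 - x)^2 the coefficient is g_k = C(k + 1, 1) = k + 1. The Hadamard coefficient is (f * g)_k = 2^k * (k + 1).
For k = 11: 2^11 * 12 = 2048 * 12 = 24576.

24576


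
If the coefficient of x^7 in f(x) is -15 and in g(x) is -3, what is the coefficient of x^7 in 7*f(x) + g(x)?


Scalar multiplication scales coefficients: 7 * -15 = -105.
Then add the g coefficient: -105 + -3
= -108

-108


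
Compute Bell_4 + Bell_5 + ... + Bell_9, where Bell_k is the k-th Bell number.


Recall Bell_k counts set partitions of a k-set (with Bell_0 = 1 by convention).
Bell_4 through Bell_9: 15, 52, 203, 877, 4140, 21147
Sum = 15 + 52 + 203 + 877 + 4140 + 21147 = 26434.

26434


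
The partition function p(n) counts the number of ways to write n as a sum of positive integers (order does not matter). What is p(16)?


Using the generating function prod_{k>=1} 1/(1-x^k), we compute p(16).
By dynamic programming over parts 1 through 16:
p(16) = 231

231


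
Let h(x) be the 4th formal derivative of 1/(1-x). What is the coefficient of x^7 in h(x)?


Differentiating 4 times: d^4/dx^4 [1/(1-x)] = 4!/(1-x)^5.
The expansion 1/(1-x)^5 = sum_{k>=0} C(k+4, 4) x^k, so the coefficient of x^n in 4!/(1-x)^5 is 4! * C(n+4, 4).
For n = 7: 24 * C(11, 4) = 24 * 330 = 7920

7920


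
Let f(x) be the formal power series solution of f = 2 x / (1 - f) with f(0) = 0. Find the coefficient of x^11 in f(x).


Apply Lagrange inversion: f = 2 x * phi(f) with phi(t) = 1/(1 - t), so
[x^n] f = 2^n * (1/n) [t^(n-1)] phi(t)^n = 2^n * (1/n) [t^(n-1)] (1 - t)^(-n) = 2^n * (1/n) C(2n - 2, n - 1) = 2^n * C_{n-1}.
For n = 11: C_10 = C(20, 10) / 11 = 184756/11 = 16796.
With the 2^11 = 2048 factor, the coefficient is 2048 * 16796 = 34398208.

34398208


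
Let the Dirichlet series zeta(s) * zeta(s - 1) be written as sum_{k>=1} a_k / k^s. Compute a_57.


Convolution gives a_k = sum_{d | k} d * 1 = sum_{d | k} d = sigma(k), the sum of positive divisors of k.
For k = 57, the divisors are 1, 3, 19, 57, so
sigma(57) = 1 + 3 + 19 + 57 = 80.

80


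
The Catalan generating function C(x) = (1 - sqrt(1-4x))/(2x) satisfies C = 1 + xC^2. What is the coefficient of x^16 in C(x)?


Substituting x -> x scales the n-th coefficient by 1, so [x^16] C(x) = C_16.
C_16 = C(2*16, 16)/(17) = 601080390/17 = 35357670.
= 35357670.

35357670


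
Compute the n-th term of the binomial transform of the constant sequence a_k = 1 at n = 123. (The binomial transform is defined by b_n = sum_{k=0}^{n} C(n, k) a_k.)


With a_k = 1 for all k, b_n = sum_{k=0}^{n} C(n, k) = 2^n by the binomial theorem.
For n = 123: 2^123 = 10633823966279326983230456482242756608.

10633823966279326983230456482242756608


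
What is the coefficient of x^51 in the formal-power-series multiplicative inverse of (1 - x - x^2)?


Let the inverse be f(x) = sum_{k>=0} a_k x^k. From f(x) * (1 - x - x^2) = 1 and matching coefficients:
 x^0: a_0 = 1.
 x^1: a_1 - a_0 = 0, so a_1 = 1.
 x^k (k >= 2): a_k - a_{k-1} - a_{k-2} = 0, i.e. a_k = a_{k-1} + a_{k-2}.
This is the Fibonacci-type recurrence shifted so that a_0 = a_1 = 1.
Iterating: a_0=1, a_1=1, a_2=2, a_3=3, a_4=5, a_5=8, a_6=13, a_7=21, a_8=34, a_9=55, ...
a_51 = 32951280099.

32951280099


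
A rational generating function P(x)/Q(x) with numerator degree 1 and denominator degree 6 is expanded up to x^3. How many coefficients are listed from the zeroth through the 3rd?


Expanding up to x^3 gives the coefficients for x^0, x^1, ..., x^3.
That is 3 + 1 = 4 coefficients in total.

4


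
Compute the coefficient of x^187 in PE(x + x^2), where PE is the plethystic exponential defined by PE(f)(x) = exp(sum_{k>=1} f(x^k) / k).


With f(x) = x + x^2, the exponent is sum_{k>=1} (x^k + x^(2k)) / k = -ln(1 - x) - ln(1 - x^2). Exponentiating:
PE(x + x^2) = 1 / ((1 - x)(1 - x^2)).
This is the generating function for partitions of n into parts of size 1 or 2. The number of 2's can be any j in 0..93, and the rest are 1's, so
[x^187] = floor(187/2) + 1 = 94.

94


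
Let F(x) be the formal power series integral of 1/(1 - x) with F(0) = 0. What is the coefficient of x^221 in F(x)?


1/(1 - x) = sum_{k>=0} x^k. Integrating termwise and using F(0) = 0 gives
F(x) = sum_{k>=0} x^(k+1) / (k+1) = sum_{m>=1} x^m / m = -ln(1 - x).
So the coefficient of x^221 is 1/221 = 1/221.

1/221


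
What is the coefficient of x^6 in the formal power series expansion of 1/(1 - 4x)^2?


The general identity 1/(1 - c x)^r = sum_{k>=0} c^k C(k + r - 1, r - 1) x^k follows by substituting y = c x into 1/(1 - y)^r = sum_{k>=0} C(k + r - 1, r - 1) y^k.
For c = 4, r = 2, k = 6:
4^6 * C(7, 1) = 4096 * 7 = 28672.

28672


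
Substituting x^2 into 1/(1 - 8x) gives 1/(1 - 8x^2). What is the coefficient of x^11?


Since 1/(1 - 8x^2) only has even powers of x,
the coefficient of x^11 (odd) is 0.

0


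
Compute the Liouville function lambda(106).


The Liouville function is lambda(k) = (-1)^Omega(k), where Omega(k) counts the prime factors of k with multiplicity.
Factoring: 106 = 2 * 53, so Omega(106) = 2.
lambda(106) = (-1)^2 = 1.

1


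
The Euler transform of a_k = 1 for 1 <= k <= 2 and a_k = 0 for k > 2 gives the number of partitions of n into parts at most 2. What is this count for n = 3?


Partitions of 3 into parts at most 2:
Using generating function (1-x)^(-1)(1-x^2)^(-1),
the coefficient of x^3 = 2

2


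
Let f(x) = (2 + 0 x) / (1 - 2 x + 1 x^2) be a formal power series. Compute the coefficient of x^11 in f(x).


Write f(x) = sum_{k>=0} a_k x^k. Multiplying both sides by 1 - 2 x + 1 x^2 gives
(1 - 2 x + 1 x^2) sum_{k>=0} a_k x^k = 2 + 0 x.
Matching coefficients:
 x^0: a_0 = 2
 x^1: a_1 - 2 a_0 = 0  =>  a_1 = 2*2 + 0 = 4
 x^k (k >= 2): a_k = 2 a_{k-1} - 1 a_{k-2}.
Iterating: a_2 = 6, a_3 = 8, a_4 = 10, a_5 = 12, a_6 = 14, a_7 = 16, a_8 = 18, a_9 = 20, a_10 = 22, a_11 = 24.
So the coefficient of x^11 is 24.

24


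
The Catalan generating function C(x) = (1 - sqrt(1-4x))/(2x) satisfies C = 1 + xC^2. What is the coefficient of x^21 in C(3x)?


Substituting x -> 3x scales the n-th coefficient by 3^n, so [x^21] C(3x) = 3^21 * C_21.
C_21 = C(2*21, 21)/(22) = 538257874440/22 = 24466267020.
So 3^21 * 24466267020 = 10460353203 * 24466267020 = 255925794588110265060.

255925794588110265060


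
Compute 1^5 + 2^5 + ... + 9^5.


This power sum has a closed form given by Faulhaber's formula
sum_{k=1}^{m} k^p = (1 / (p + 1)) * sum_{j=0}^{p} C(p + 1, j) B_j m^(p + 1 - j),
but for small m direct computation is fastest:
1 + 32 + 243 + 1024 + 3125 + 7776 + 16807 + 32768 + 59049 = 120825.

120825


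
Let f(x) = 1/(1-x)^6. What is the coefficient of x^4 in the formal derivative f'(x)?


Differentiate: d/dx [ 1/(1-x)^r ] = r / (1-x)^(r+1).
Here r = 6, so f'(x) = 6 / (1-x)^7.
The expansion of 1/(1-x)^(r+1) has coefficient of x^n equal to C(n+r, r).
So the coefficient of x^4 in f'(x) is
6 * C(10, 6) = 6 * 210 = 1260

1260


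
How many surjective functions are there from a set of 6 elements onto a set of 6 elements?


By inclusion-exclusion on which target elements are missed, the number of surjections from an n-set onto a k-set is
surj(n, k) = sum_{j=0}^{k} (-1)^j C(k, j) (k - j)^n.
Equivalently surj(n, k) = k! * S(n, k), where S(n, k) is the Stirling number of the second kind.
For n = 6, k = 6:
S(6, 6) = 1, so
surj = 6! * 1 = 720 * 1 = 720.

720


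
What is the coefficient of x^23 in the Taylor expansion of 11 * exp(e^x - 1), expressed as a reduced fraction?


exp(e^x - 1) = sum_{k>=0} Bell_k x^k / k!, where Bell_k is the k-th Bell number.
So the coefficient of x^23 is 11 * Bell_23 / 23!.
Computing: Bell_23 = 44152005855084346 and 23! = 25852016738884976640000, giving
11 * 44152005855084346/25852016738884976640000 = 22076002927542173/1175091669949317120000.

22076002927542173/1175091669949317120000


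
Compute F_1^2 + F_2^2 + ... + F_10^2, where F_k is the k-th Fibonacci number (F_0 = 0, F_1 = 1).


There is a standard identity sum_{k=0}^{N} F_k^2 = F_N * F_{N+1} (proved inductively from the telescoping relation F_k^2 = F_k F_{k+1} - F_{k-1} F_k). Then
sum_{k=1}^{10} F_k^2 = F_10 F_11 - F_0 F_1.
Computing: F_10 = 55, F_11 = 89, F_0 = 0, F_1 = 1.
Sum = 55 * 89 - 0 * 1 = 4895.

4895


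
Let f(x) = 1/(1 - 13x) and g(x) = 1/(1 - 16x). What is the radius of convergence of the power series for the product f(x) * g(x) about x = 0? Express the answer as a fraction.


The radius of 1/(1 - 13x) is 1/13 (nearest singularity at x = 1/13), and the radius of 1/(1 - 16x) is 1/16.
The product f(x)*g(x) = 1/((1 - 13x)(1 - 16x)) has singularities at both 1/13 and 1/16, so its radius of convergence is the distance to the nearest one:
min(1/13, 1/16) = 1/16.

1/16


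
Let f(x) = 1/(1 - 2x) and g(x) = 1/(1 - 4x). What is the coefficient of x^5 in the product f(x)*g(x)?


The coefficient of x^n in f*g is the Cauchy product: sum_{k=0}^{n} a^k * b^(n-k).
With a=2, b=4, n=5:
sum_{k=0}^{5} 2^k * 4^(5-k)
= 2016

2016


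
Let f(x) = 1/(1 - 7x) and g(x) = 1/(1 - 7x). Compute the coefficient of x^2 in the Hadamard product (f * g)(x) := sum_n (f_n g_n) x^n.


f has coefficients f_k = 7^k and g has coefficients g_k = 7^k, so the Hadamard product has coefficient (f*g)_k = 7^k * 7^k = 49^k.
For k = 2: 49^2 = 2401.

2401


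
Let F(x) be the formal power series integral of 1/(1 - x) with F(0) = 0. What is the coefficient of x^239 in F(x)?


1/(1 - x) = sum_{k>=0} x^k. Integrating termwise and using F(0) = 0 gives
F(x) = sum_{k>=0} x^(k+1) / (k+1) = sum_{m>=1} x^m / m = -ln(1 - x).
So the coefficient of x^239 is 1/239 = 1/239.

1/239


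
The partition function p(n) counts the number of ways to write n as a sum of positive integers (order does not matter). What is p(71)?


Using the generating function prod_{k>=1} 1/(1-x^k), we compute p(71).
By dynamic programming over parts 1 through 71:
p(71) = 4697205

4697205


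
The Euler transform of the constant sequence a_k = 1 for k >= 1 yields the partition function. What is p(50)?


The Euler transform converts the sequence a_k = 1 into the number of integer partitions.
Using the recurrence or dynamic programming:
p(50) = 204226

204226


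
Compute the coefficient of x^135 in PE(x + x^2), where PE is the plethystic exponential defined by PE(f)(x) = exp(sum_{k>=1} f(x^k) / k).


With f(x) = x + x^2, the exponent is sum_{k>=1} (x^k + x^(2k)) / k = -ln(1 - x) - ln(1 - x^2). Exponentiating:
PE(x + x^2) = 1 / ((1 - x)(1 - x^2)).
This is the generating function for partitions of n into parts of size 1 or 2. The number of 2's can be any j in 0..67, and the rest are 1's, so
[x^135] = floor(135/2) + 1 = 68.

68


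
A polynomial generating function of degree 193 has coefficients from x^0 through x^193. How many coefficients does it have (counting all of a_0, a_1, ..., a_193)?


A polynomial of degree 193 takes the form a_0 + a_1 x + ... + a_193 x^193.
The number of coefficients is 193 + 1 = 194.

194


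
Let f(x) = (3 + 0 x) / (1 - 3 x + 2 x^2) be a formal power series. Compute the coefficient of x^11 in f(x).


Write f(x) = sum_{k>=0} a_k x^k. Multiplying both sides by 1 - 3 x + 2 x^2 gives
(1 - 3 x + 2 x^2) sum_{k>=0} a_k x^k = 3 + 0 x.
Matching coefficients:
 x^0: a_0 = 3
 x^1: a_1 - 3 a_0 = 0  =>  a_1 = 3*3 + 0 = 9
 x^k (k >= 2): a_k = 3 a_{k-1} - 2 a_{k-2}.
Iterating: a_2 = 21, a_3 = 45, a_4 = 93, a_5 = 189, a_6 = 381, a_7 = 765, a_8 = 1533, a_9 = 3069, a_10 = 6141, a_11 = 12285.
So the coefficient of x^11 is 12285.

12285


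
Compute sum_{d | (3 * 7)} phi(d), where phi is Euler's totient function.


First, 3 * 7 = 21. One classical identity is sum_{d | n} phi(d) = n (each k in [1, n] has a unique gcd with n, and among the k's with gcd(k, n) = n/d there are phi(d) of them). So the sum equals 21. We also verify directly:
Divisors of 21: 1, 3, 7, 21.
phi values: 1, 2, 6, 12.
Sum = 21.

21


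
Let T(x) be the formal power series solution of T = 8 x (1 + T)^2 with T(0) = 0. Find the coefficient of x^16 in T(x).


Apply the Lagrange inversion formula: if T = 8 x * phi(T) with phi(t) = (1 + t)^2, then [x^n] T = 8^n * (1/n) [t^(n-1)] phi(t)^n = 8^n * (1/n) [t^(n-1)] (1 + t)^(2n) = 8^n * (1/n) C(2n, n-1).
Using the identity C(2n, n-1) = C(2n, n) * n / (n+1), the unscaled factor equals C(2n, n) / (n+1) = C_n, the n-th Catalan number.
For n = 16: C_16 = C(32, 16) / 17 = 601080390/17 = 35357670.
With the 8^16 = 281474976710656 factor, the coefficient is 281474976710656 * 35357670 = 9952299339793060331520.

9952299339793060331520


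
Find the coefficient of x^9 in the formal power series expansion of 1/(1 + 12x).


Write 1/(1 + c x) = 1/(1 - (-c) x) and apply the geometric-series identity
1/(1 - y) = sum_{k>=0} y^k to get 1/(1 + c x) = sum_{k>=0} (-c)^k x^k.
So the coefficient of x^k is (-c)^k = (-1)^k * c^k.
Here c = 12 and k = 9:
(-12)^9 = -1 * 5159780352 = -5159780352

-5159780352


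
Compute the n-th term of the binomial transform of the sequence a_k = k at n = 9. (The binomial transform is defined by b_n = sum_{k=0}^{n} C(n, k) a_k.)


With a_k = k, b_n = sum_{k=0}^{n} C(n, k) k. Using k * C(n, k) = n * C(n-1, k-1) gives b_n = n * sum_{k>=1} C(n-1, k-1) = n * 2^(n-1).
For n = 9: 9 * 2^8 = 9 * 256 = 2304.

2304


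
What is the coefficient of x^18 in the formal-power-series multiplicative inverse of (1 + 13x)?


The inverse is 1/(1 + 13x). Apply the geometric identity 1/(1 - y) = sum_{k>=0} y^k with y = -13x:
1/(1 + 13x) = sum_{k>=0} (-13)^k x^k.
So the coefficient of x^18 is (-13)^18 = 112455406951957393129.

112455406951957393129


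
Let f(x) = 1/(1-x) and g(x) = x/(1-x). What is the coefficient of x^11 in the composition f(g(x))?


First simplify the composition: f(g(x)) = 1/(1 - x/(1-x)) = (1-x)/((1-x) - x) = (1-x)/(1-2x).
Now extract the coefficient. Write (1-x)/(1-2x) = 1/(1-2x) - x/(1-2x).
The coefficient of x^n in 1/(1-2x) is 2^n, and in x/(1-2x) is 2^(n-1) (for n >= 1).
So the coefficient of x^11 is 2^11 - 2^10 = 2048 - 1024 = 1024.

1024


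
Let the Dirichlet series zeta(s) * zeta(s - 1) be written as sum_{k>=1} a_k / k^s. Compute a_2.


Convolution gives a_k = sum_{d | k} d * 1 = sum_{d | k} d = sigma(k), the sum of positive divisors of k.
For k = 2, the divisors are 1, 2, so
sigma(2) = 1 + 2 = 3.

3


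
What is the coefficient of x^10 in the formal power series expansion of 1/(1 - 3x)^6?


The general identity 1/(1 - c x)^r = sum_{k>=0} c^k C(k + r - 1, r - 1) x^k follows by substituting y = c x into 1/(1 - y)^r = sum_{k>=0} C(k + r - 1, r - 1) y^k.
For c = 3, r = 6, k = 10:
3^10 * C(15, 5) = 59049 * 3003 = 177324147.

177324147


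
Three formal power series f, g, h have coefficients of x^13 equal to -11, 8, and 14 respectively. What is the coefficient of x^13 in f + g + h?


Series addition is componentwise:
-11 + 8 + 14
= 11

11


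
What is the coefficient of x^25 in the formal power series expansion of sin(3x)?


The Maclaurin series is sin(t) = sum_{k>=0} (-1)^k t^(2k+1) / (2k+1)!, so substituting t = 3x, only odd powers of x are nonzero, with coefficient of x^(2k+1) equal to (-1)^k 3^(2k+1) / (2k+1)!.
Write 25 = 2*12 + 1, giving the coefficient (-1)^12 * 3^25 / 25! = 847288609443/15511210043330985984000000 = 14348907/262683704098816000000.

14348907/262683704098816000000


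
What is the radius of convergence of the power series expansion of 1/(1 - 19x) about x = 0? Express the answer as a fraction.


Expanding 1/(1 - 19x) = sum_{k>=0} 19^k x^k, the series converges when |19x| < 1, i.e., |x| < 1/19.
So the radius of convergence is 1/19 = 1/19.

1/19


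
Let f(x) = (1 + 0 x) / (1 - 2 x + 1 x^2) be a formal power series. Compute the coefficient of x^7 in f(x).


Write f(x) = sum_{k>=0} a_k x^k. Multiplying both sides by 1 - 2 x + 1 x^2 gives
(1 - 2 x + 1 x^2) sum_{k>=0} a_k x^k = 1 + 0 x.
Matching coefficients:
 x^0: a_0 = 1
 x^1: a_1 - 2 a_0 = 0  =>  a_1 = 2*1 + 0 = 2
 x^k (k >= 2): a_k = 2 a_{k-1} - 1 a_{k-2}.
Iterating: a_2 = 3, a_3 = 4, a_4 = 5, a_5 = 6, a_6 = 7, a_7 = 8.
So the coefficient of x^7 is 8.

8


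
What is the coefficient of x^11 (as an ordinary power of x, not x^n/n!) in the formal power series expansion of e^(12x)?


The exponential series is e^y = sum_{k>=0} y^k / k!. Substituting y = 12x gives
e^(12x) = sum_{k>=0} 12^k x^k / k!.
So the coefficient of x^n is a^n/n! with a = 12, n = 11:
12^11 / 11! = 743008370688/39916800 = 35831808/1925

35831808/1925


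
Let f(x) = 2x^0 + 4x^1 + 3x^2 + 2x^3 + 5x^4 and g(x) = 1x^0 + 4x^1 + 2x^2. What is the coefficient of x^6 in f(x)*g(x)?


Cauchy product at x^6:
5*2
= 10

10


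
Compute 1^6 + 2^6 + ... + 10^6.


This power sum has a closed form given by Faulhaber's formula
sum_{k=1}^{m} k^p = (1 / (p + 1)) * sum_{j=0}^{p} C(p + 1, j) B_j m^(p + 1 - j),
but for small m direct computation is fastest:
1 + 64 + 729 + 4096 + 15625 + 46656 + 117649 + 262144 + 531441 + 1000000 = 1978405.

1978405


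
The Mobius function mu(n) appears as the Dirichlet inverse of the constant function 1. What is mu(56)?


56 has a squared prime factor, so mu(56) = 0.
Factorization reveals a repeated prime.

0


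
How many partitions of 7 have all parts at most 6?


Using the generating function (1-x)^(-1)(1-x^2)^(-1)...(1-x^6)^(-1),
the coefficient of x^7 counts these restricted partitions.
Result = 14

14


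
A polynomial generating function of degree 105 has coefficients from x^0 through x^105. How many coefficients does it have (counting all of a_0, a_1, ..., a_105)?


A polynomial of degree 105 takes the form a_0 + a_1 x + ... + a_105 x^105.
The number of coefficients is 105 + 1 = 106.

106


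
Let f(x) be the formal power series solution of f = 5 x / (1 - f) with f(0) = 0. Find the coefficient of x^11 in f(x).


Apply Lagrange inversion: f = 5 x * phi(f) with phi(t) = 1/(1 - t), so
[x^n] f = 5^n * (1/n) [t^(n-1)] phi(t)^n = 5^n * (1/n) [t^(n-1)] (1 - t)^(-n) = 5^n * (1/n) C(2n - 2, n - 1) = 5^n * C_{n-1}.
For n = 11: C_10 = C(20, 10) / 11 = 184756/11 = 16796.
With the 5^11 = 48828125 factor, the coefficient is 48828125 * 16796 = 820117187500.

820117187500


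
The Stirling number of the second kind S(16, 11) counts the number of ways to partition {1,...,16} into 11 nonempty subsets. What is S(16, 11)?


Using the explicit formula S(n,k) = (1/k!) sum_{j=0}^{k} (-1)^(k-j) C(k,j) j^n:
S(16, 11) = 28936908
Equivalently, S(n,k) is n! times the coefficient of x^n in the EGF (e^x - 1)^k / k!.

28936908


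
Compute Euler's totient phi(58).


phi(n) counts integers in [1, n] coprime to n. Using the multiplicative formula phi(n) = n * prod_{p | n} (1 - 1/p):
58 = 2 * 29, so
phi(58) = 58 * (1 - 1/2) * (1 - 1/29) = 28.

28


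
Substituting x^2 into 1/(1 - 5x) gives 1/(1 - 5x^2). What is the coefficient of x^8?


The coefficient of x^(2m) in 1/(1 - 5x^2) is 5^m.
With n = 8 = 2*4, the coefficient is 5^4 = 625.

625


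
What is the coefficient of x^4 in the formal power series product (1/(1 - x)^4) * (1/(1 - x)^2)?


Combine the factors: (1/(1 - x)^4) * (1/(1 - x)^2) = 1/(1 - x)^6.
Then use 1/(1 - x)^r = sum_{k>=0} C(k + r - 1, r - 1) x^k with r = 6 and k = 4:
C(9, 5) = 126.

126


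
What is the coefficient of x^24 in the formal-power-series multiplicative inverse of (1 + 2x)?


The inverse is 1/(1 + 2x). Apply the geometric identity 1/(1 - y) = sum_{k>=0} y^k with y = -2x:
1/(1 + 2x) = sum_{k>=0} (-2)^k x^k.
So the coefficient of x^24 is (-2)^24 = 16777216.

16777216


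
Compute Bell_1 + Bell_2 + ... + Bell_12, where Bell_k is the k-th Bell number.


Recall Bell_k counts set partitions of a k-set (with Bell_0 = 1 by convention).
Bell_1 through Bell_12: 1, 2, 5, 15, 52, 203, 877, 4140, 21147, 115975, 678570, 4213597
Sum = 1 + 2 + 5 + 15 + 52 + 203 + 877 + 4140 + 21147 + 115975 + 678570 + 4213597 = 5034584.

5034584


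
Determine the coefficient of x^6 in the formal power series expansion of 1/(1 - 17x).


The geometric series identity gives 1/(1 - c x) = sum_{k>=0} c^k x^k, so the coefficient of x^k is c^k.
Here c = 17 and k = 6.
Computing: 17^6 = 24137569

24137569


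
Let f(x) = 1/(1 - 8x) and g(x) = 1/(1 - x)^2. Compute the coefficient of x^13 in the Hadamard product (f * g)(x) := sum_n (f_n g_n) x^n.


f has coefficients f_k = 8^k. For g = 1/(1 - x)^2 the coefficient is g_k = C(k + 1, 1) = k + 1. The Hadamard coefficient is (f * g)_k = 8^k * (k + 1).
For k = 13: 8^13 * 14 = 549755813888 * 14 = 7696581394432.

7696581394432


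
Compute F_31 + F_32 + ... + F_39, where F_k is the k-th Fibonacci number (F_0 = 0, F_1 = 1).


Use the identity sum_{k=0}^{N} F_k = F_{N+2} - 1 (which follows from F_{k+2} - F_{k+1} = F_k). Then
sum_{k=31}^{39} F_k = (F_{41} - 1) - (F_{32} - 1) = F_{41} - F_{32}.
Computing: F_{41} = 165580141, F_{32} = 2178309, so
Sum = 165580141 - 2178309 = 163401832.

163401832


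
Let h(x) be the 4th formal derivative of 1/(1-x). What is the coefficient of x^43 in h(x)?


Differentiating 4 times: d^4/dx^4 [1/(1-x)] = 4!/(1-x)^5.
The expansion 1/(1-x)^5 = sum_{k>=0} C(k+4, 4) x^k, so the coefficient of x^n in 4!/(1-x)^5 is 4! * C(n+4, 4).
For n = 43: 24 * C(47, 4) = 24 * 178365 = 4280760

4280760


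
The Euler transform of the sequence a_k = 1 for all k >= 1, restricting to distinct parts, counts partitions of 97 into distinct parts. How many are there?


Partitions of 97 into distinct parts can be computed via generating function.
Product (1+x)(1+x^2)(1+x^3)...
The coefficient of x^97 = 345856

345856


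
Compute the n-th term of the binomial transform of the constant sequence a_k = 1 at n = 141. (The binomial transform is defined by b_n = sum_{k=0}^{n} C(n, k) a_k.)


With a_k = 1 for all k, b_n = sum_{k=0}^{n} C(n, k) = 2^n by the binomial theorem.
For n = 141: 2^141 = 2787593149816327892691964784081045188247552.

2787593149816327892691964784081045188247552


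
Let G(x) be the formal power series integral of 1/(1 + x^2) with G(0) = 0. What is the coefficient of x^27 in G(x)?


1/(1 + x^2) = sum_{j>=0} (-1)^j x^(2j). Integrating termwise with G(0) = 0:
G(x) = sum_{j>=0} (-1)^j x^(2j+1) / (2j+1) = arctan(x).
Only odd powers are nonzero. For x^27 write 27 = 2*13 + 1, giving
(-1)^13 / 27 = -1/27 = -1/27.

-1/27


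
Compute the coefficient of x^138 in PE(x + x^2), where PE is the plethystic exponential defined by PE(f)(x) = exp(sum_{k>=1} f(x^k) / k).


With f(x) = x + x^2, the exponent is sum_{k>=1} (x^k + x^(2k)) / k = -ln(1 - x) - ln(1 - x^2). Exponentiating:
PE(x + x^2) = 1 / ((1 - x)(1 - x^2)).
This is the generating function for partitions of n into parts of size 1 or 2. The number of 2's can be any j in 0..69, and the rest are 1's, so
[x^138] = floor(138/2) + 1 = 70.

70


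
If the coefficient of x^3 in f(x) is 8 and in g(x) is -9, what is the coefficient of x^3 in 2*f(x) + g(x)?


Scalar multiplication scales coefficients: 2 * 8 = 16.
Then add the g coefficient: 16 + -9
= 7

7


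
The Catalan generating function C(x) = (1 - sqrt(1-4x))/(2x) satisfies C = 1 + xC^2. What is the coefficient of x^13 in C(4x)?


Substituting x -> 4x scales the n-th coefficient by 4^n, so [x^13] C(4x) = 4^13 * C_13.
C_13 = C(2*13, 13)/(14) = 10400600/14 = 742900.
So 4^13 * 742900 = 67108864 * 742900 = 49855175065600.

49855175065600


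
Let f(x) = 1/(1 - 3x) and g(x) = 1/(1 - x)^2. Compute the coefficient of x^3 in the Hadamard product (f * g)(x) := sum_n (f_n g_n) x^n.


f has coefficients f_k = 3^k. For g = 1/(1 - x)^2 the coefficient is g_k = C(k + 1, 1) = k + 1. The Hadamard coefficient is (f * g)_k = 3^k * (k + 1).
For k = 3: 3^3 * 4 = 27 * 4 = 108.

108


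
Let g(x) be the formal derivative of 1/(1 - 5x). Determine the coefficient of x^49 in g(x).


Differentiate termwise: d/dx sum_{k>=0} 5^k x^k = sum_{k>=1} k 5^k x^(k-1) = sum_{j>=0} (j+1) 5^(j+1) x^j.
Equivalently, d/dx [1/(1 - 5x)] = 5/(1 - 5x)^2.
For j = 49: 50 * 5^50 = 50 * 88817841970012523233890533447265625 = 4440892098500626161694526672363281250.

4440892098500626161694526672363281250


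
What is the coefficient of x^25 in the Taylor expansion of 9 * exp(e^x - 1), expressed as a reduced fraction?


exp(e^x - 1) = sum_{k>=0} Bell_k x^k / k!, where Bell_k is the k-th Bell number.
So the coefficient of x^25 is 9 * Bell_25 / 25!.
Computing: Bell_25 = 4638590332229999353 and 25! = 15511210043330985984000000, giving
9 * 4638590332229999353/15511210043330985984000000 = 356814640940769181/132574444814794752000000.

356814640940769181/132574444814794752000000


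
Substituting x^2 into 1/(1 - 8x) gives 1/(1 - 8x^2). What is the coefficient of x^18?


The coefficient of x^(2m) in 1/(1 - 8x^2) is 8^m.
With n = 18 = 2*9, the coefficient is 8^9 = 134217728.

134217728


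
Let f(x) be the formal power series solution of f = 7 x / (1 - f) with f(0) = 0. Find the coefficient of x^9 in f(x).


Apply Lagrange inversion: f = 7 x * phi(f) with phi(t) = 1/(1 - t), so
[x^n] f = 7^n * (1/n) [t^(n-1)] phi(t)^n = 7^n * (1/n) [t^(n-1)] (1 - t)^(-n) = 7^n * (1/n) C(2n - 2, n - 1) = 7^n * C_{n-1}.
For n = 9: C_8 = C(16, 8) / 9 = 12870/9 = 1430.
With the 7^9 = 40353607 factor, the coefficient is 40353607 * 1430 = 57705658010.

57705658010


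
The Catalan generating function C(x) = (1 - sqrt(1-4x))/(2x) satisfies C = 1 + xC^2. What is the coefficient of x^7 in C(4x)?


Substituting x -> 4x scales the n-th coefficient by 4^n, so [x^7] C(4x) = 4^7 * C_7.
C_7 = C(2*7, 7)/(8) = 3432/8 = 429.
So 4^7 * 429 = 16384 * 429 = 7028736.

7028736


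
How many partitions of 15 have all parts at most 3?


Using the generating function (1-x)^(-1)(1-x^2)^(-1)(1-x^3)^(-1),
the coefficient of x^15 counts these restricted partitions.
Result = 27

27


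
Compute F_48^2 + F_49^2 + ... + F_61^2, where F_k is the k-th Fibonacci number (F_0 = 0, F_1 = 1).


There is a standard identity sum_{k=0}^{N} F_k^2 = F_N * F_{N+1} (proved inductively from the telescoping relation F_k^2 = F_k F_{k+1} - F_{k-1} F_k). Then
sum_{k=48}^{61} F_k^2 = F_61 F_62 - F_47 F_48.
Computing: F_61 = 2504730781961, F_62 = 4052739537881, F_47 = 2971215073, F_48 = 4807526976.
Sum = 2504730781961 * 4052739537881 - 2971215073 * 4807526976 = 10151007187604323965655393.

10151007187604323965655393


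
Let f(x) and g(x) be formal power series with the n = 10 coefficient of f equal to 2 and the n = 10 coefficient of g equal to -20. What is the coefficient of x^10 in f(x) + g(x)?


Addition of formal power series is termwise.
The coefficient of x^10 in f + g = 2 + -20
= -18

-18


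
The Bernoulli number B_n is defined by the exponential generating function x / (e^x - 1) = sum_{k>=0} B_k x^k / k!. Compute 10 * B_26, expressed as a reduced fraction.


Bernoulli numbers can also be computed recursively via B_0 = 1 and sum_{j=0}^{m} C(m+1, j) B_j = 0 for m >= 1. Odd-index Bernoulli numbers vanish for k >= 3.
Computing B_26 = 8553103/6, so 10 * B_26 = 10 * 8553103/6 = 42765515/3.

42765515/3


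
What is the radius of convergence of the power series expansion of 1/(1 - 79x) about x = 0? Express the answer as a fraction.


Expanding 1/(1 - 79x) = sum_{k>=0} 79^k x^k, the series converges when |79x| < 1, i.e., |x| < 1/79.
So the radius of convergence is 1/79 = 1/79.

1/79


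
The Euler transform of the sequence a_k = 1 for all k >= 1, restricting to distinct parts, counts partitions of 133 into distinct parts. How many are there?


Partitions of 133 into distinct parts can be computed via generating function.
Product (1+x)(1+x^2)(1+x^3)...
The coefficient of x^133 = 5802008

5802008


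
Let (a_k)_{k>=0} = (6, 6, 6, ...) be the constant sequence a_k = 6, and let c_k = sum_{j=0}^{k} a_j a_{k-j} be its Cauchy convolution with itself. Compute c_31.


Since a_j = 6 for all j >= 0, the convolution sum becomes
c_k = sum_{j=0}^{k} 6 * 6 = 36 * (k + 1).
Equivalently, the generating function of (a_k) is 6/(1 - x) and its square is 36/(1 - x)^2 = sum_{k>=0} 36(k + 1) x^k.
For k = 31: 36 * 32 = 1152.

1152


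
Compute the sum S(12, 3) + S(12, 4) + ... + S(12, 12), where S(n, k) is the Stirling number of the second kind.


By definition, S(n, k) counts partitions of an n-set into exactly k nonempty blocks.
Computing row n = 12 for k = 3..12:
S(12, k): 86526, 611501, 1379400, 1323652, 627396, 159027, 22275, 1705, 66, 1
Sum = 4211549.

4211549


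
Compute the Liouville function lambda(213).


The Liouville function is lambda(k) = (-1)^Omega(k), where Omega(k) counts the prime factors of k with multiplicity.
Factoring: 213 = 3 * 71, so Omega(213) = 2.
lambda(213) = (-1)^2 = 1.

1


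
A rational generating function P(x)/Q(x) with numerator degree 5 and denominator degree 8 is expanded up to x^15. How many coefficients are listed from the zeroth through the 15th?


Expanding up to x^15 gives the coefficients for x^0, x^1, ..., x^15.
That is 15 + 1 = 16 coefficients in total.

16


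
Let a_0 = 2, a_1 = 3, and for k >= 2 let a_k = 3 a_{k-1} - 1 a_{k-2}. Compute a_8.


Iterating the recurrence forward:
a_0 = 2
a_1 = 3
a_2 = 3*3 - 1*2 = 7
a_3 = 3*7 - 1*3 = 18
a_4 = 3*18 - 1*7 = 47
a_5 = 3*47 - 1*18 = 123
a_6 = 3*123 - 1*47 = 322
a_7 = 3*322 - 1*123 = 843
a_8 = 3*843 - 1*322 = 2207
So a_8 = 2207.

2207


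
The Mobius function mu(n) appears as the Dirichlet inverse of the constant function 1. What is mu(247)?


247 = 13 * 19 (all distinct primes).
mu(247) = (-1)^2 = 1

1


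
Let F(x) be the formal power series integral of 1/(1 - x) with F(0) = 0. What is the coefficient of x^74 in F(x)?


1/(1 - x) = sum_{k>=0} x^k. Integrating termwise and using F(0) = 0 gives
F(x) = sum_{k>=0} x^(k+1) / (k+1) = sum_{m>=1} x^m / m = -ln(1 - x).
So the coefficient of x^74 is 1/74 = 1/74.

1/74


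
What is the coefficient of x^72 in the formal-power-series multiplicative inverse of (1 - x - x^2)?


Let the inverse be f(x) = sum_{k>=0} a_k x^k. From f(x) * (1 - x - x^2) = 1 and matching coefficients:
 x^0: a_0 = 1.
 x^1: a_1 - a_0 = 0, so a_1 = 1.
 x^k (k >= 2): a_k - a_{k-1} - a_{k-2} = 0, i.e. a_k = a_{k-1} + a_{k-2}.
This is the Fibonacci-type recurrence shifted so that a_0 = a_1 = 1.
Iterating: a_0=1, a_1=1, a_2=2, a_3=3, a_4=5, a_5=8, a_6=13, a_7=21, a_8=34, a_9=55, ...
a_72 = 806515533049393.

806515533049393


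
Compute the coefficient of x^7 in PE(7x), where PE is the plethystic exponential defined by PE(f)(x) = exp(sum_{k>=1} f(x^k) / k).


With f(x) = 7x, the exponent is sum_{k>=1} 7 x^k / k = 7 * (-ln(1 - x)). Exponentiating:
PE(7x) = exp(-7 ln(1 - x)) = 1/(1 - x)^7.
By the negative binomial expansion, [x^n] 1/(1 - x)^7 = C(n + 6, 6).
For n = 7: C(13, 6) = 1716.

1716


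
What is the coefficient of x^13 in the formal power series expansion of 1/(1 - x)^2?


The expansion 1/(1 - x)^r = sum_{k>=0} C(k + r - 1, r - 1) x^k follows from the multiset / negative-binomial theorem (or from repeated differentiation of the geometric series).
For r = 2 and k = 13:
C(14, 1) = 87178291200 / (1 * 6227020800) = 14.

14


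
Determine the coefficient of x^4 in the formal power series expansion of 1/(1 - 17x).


The geometric series identity gives 1/(1 - c x) = sum_{k>=0} c^k x^k, so the coefficient of x^k is c^k.
Here c = 17 and k = 4.
Computing: 17^4 = 83521

83521


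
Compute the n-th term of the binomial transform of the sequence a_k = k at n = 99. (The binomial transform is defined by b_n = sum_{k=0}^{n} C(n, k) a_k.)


With a_k = k, b_n = sum_{k=0}^{n} C(n, k) k. Using k * C(n, k) = n * C(n-1, k-1) gives b_n = n * sum_{k>=1} C(n-1, k-1) = n * 2^(n-1).
For n = 99: 99 * 2^98 = 99 * 316912650057057350374175801344 = 31374352355648677687043404333056.

31374352355648677687043404333056


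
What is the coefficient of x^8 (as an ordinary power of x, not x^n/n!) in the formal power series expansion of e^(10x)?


The exponential series is e^y = sum_{k>=0} y^k / k!. Substituting y = 10x gives
e^(10x) = sum_{k>=0} 10^k x^k / k!.
So the coefficient of x^n is a^n/n! with a = 10, n = 8:
10^8 / 8! = 100000000/40320 = 156250/63

156250/63


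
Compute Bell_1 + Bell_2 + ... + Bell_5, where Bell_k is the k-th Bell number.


Recall Bell_k counts set partitions of a k-set (with Bell_0 = 1 by convention).
Bell_1 through Bell_5: 1, 2, 5, 15, 52
Sum = 1 + 2 + 5 + 15 + 52 = 75.

75


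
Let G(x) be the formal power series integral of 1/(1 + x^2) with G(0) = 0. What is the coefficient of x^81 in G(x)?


1/(1 + x^2) = sum_{j>=0} (-1)^j x^(2j). Integrating termwise with G(0) = 0:
G(x) = sum_{j>=0} (-1)^j x^(2j+1) / (2j+1) = arctan(x).
Only odd powers are nonzero. For x^81 write 81 = 2*40 + 1, giving
(-1)^40 / 81 = 1/81 = 1/81.

1/81


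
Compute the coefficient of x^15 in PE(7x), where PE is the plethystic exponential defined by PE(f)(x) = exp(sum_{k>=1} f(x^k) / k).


With f(x) = 7x, the exponent is sum_{k>=1} 7 x^k / k = 7 * (-ln(1 - x)). Exponentiating:
PE(7x) = exp(-7 ln(1 - x)) = 1/(1 - x)^7.
By the negative binomial expansion, [x^n] 1/(1 - x)^7 = C(n + 6, 6).
For n = 15: C(21, 6) = 54264.

54264


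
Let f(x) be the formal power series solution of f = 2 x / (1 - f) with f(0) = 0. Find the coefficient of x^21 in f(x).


Apply Lagrange inversion: f = 2 x * phi(f) with phi(t) = 1/(1 - t), so
[x^n] f = 2^n * (1/n) [t^(n-1)] phi(t)^n = 2^n * (1/n) [t^(n-1)] (1 - t)^(-n) = 2^n * (1/n) C(2n - 2, n - 1) = 2^n * C_{n-1}.
For n = 21: C_20 = C(40, 20) / 21 = 137846528820/21 = 6564120420.
With the 2^21 = 2097152 factor, the coefficient is 2097152 * 6564120420 = 13765958267043840.

13765958267043840


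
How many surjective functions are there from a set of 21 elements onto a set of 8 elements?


By inclusion-exclusion on which target elements are missed, the number of surjections from an n-set onto a k-set is
surj(n, k) = sum_{j=0}^{k} (-1)^j C(k, j) (k - j)^n.
Equivalently surj(n, k) = k! * S(n, k), where S(n, k) is the Stirling number of the second kind.
For n = 21, k = 8:
S(21, 8) = 132511015347084, so
surj = 8! * 132511015347084 = 40320 * 132511015347084 = 5342844138794426880.

5342844138794426880


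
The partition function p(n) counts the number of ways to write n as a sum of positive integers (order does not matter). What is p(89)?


Using the generating function prod_{k>=1} 1/(1-x^k), we compute p(89).
By dynamic programming over parts 1 through 89:
p(89) = 49995925

49995925


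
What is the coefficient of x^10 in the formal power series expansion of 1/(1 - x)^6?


The expansion 1/(1 - x)^r = sum_{k>=0} C(k + r - 1, r - 1) x^k follows from the multiset / negative-binomial theorem (or from repeated differentiation of the geometric series).
For r = 6 and k = 10:
C(15, 5) = 1307674368000 / (120 * 3628800) = 3003.

3003


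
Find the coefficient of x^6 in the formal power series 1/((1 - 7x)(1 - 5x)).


By partial fractions or Cauchy convolution:
The coefficient equals sum_{k=0}^{6} 7^k * 5^(6-k).
= 372709

372709


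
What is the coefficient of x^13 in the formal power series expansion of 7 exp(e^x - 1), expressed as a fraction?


exp(e^x - 1) is the exponential generating function for the Bell numbers Bell_k: exp(e^x - 1) = sum_{k>=0} Bell_k x^k / k!.
So the coefficient of x^13 in 7 exp(e^x - 1) is 7 Bell_13 / 13!.
Computing: Bell_13 = 27644437 and 13! = 6227020800, giving
7 * 27644437/6227020800 = 27644437/889574400.

27644437/889574400


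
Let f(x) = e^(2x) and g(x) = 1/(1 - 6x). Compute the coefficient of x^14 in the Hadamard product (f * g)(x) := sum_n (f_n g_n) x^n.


Expanding: f_k = 2^k/k! (from e^(2x)) and g_k = 6^k (from 1/(1 - 6x)). So the Hadamard coefficient (f * g)_k = 2^k 6^k / k! = (12)^k / k!.
For k = 14: 12^14/14! = 1283918464548864/87178291200 = 2579890176/175175.

2579890176/175175


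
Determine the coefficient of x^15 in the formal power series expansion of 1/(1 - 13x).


The geometric series identity gives 1/(1 - c x) = sum_{k>=0} c^k x^k, so the coefficient of x^k is c^k.
Here c = 13 and k = 15.
Computing: 13^15 = 51185893014090757

51185893014090757


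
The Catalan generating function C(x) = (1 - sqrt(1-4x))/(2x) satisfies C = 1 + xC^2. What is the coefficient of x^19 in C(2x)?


Substituting x -> 2x scales the n-th coefficient by 2^n, so [x^19] C(2x) = 2^19 * C_19.
C_19 = C(2*19, 19)/(20) = 35345263800/20 = 1767263190.
So 2^19 * 1767263190 = 524288 * 1767263190 = 926554883358720.

926554883358720


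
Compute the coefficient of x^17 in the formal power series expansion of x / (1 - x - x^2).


Let f(x) = sum_{k>=0} a_k x^k. Multiplying f(x) * (1 - x - x^2) = x and matching coefficients gives a_0 = 0, a_1 = 1, and a_k = a_{k-1} + a_{k-2} for k >= 2. These are the Fibonacci numbers F_k.
Iterating from F_0 = 0, F_1 = 1:
F_0=0, F_1=1, F_2=1, F_3=2, F_4=3, F_5=5, F_6=8, F_7=13, F_8=21, F_9=34, ...
F_17 = 1597.

1597


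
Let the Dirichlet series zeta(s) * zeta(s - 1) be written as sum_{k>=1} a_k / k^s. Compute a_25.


Convolution gives a_k = sum_{d | k} d * 1 = sum_{d | k} d = sigma(k), the sum of positive divisors of k.
For k = 25, the divisors are 1, 5, 25, so
sigma(25) = 1 + 5 + 25 = 31.

31


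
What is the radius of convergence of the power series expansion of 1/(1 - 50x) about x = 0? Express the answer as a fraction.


Expanding 1/(1 - 50x) = sum_{k>=0} 50^k x^k, the series converges when |50x| < 1, i.e., |x| < 1/50.
So the radius of convergence is 1/50 = 1/50.

1/50


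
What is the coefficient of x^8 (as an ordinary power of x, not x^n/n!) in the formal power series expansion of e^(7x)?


The exponential series is e^y = sum_{k>=0} y^k / k!. Substituting y = 7x gives
e^(7x) = sum_{k>=0} 7^k x^k / k!.
So the coefficient of x^n is a^n/n! with a = 7, n = 8:
7^8 / 8! = 5764801/40320 = 823543/5760

823543/5760


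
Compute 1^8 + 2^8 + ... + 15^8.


This power sum has a closed form given by Faulhaber's formula
sum_{k=1}^{m} k^p = (1 / (p + 1)) * sum_{j=0}^{p} C(p + 1, j) B_j m^(p + 1 - j),
but for small m direct computation is fastest:
1 + 256 + 6561 + 65536 + 390625 + 1679616 + 5764801 + 16777216 + 43046721 + 100000000 + 214358881 + 429981696 + 815730721 + 1475789056 + 2562890625 = 5666482312.

5666482312


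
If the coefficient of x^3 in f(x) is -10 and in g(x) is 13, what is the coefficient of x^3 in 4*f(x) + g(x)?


Scalar multiplication scales coefficients: 4 * -10 = -40.
Then add the g coefficient: -40 + 13
= -27

-27


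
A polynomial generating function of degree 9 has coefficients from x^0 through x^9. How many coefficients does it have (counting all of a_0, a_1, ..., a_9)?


A polynomial of degree 9 takes the form a_0 + a_1 x + ... + a_9 x^9.
The number of coefficients is 9 + 1 = 10.

10


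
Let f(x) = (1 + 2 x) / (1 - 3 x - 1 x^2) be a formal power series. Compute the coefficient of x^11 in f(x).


Write f(x) = sum_{k>=0} a_k x^k. Multiplying both sides by 1 - 3 x - 1 x^2 gives
(1 - 3 x - 1 x^2) sum_{k>=0} a_k x^k = 1 + 2 x.
Matching coefficients:
 x^0: a_0 = 1
 x^1: a_1 - 3 a_0 = 2  =>  a_1 = 3*1 + 2 = 5
 x^k (k >= 2): a_k = 3 a_{k-1} + 1 a_{k-2}.
Iterating: a_2 = 16, a_3 = 53, a_4 = 175, a_5 = 578, a_6 = 1909, a_7 = 6305, a_8 = 20824, a_9 = 68777, a_10 = 227155, a_11 = 750242.
So the coefficient of x^11 is 750242.

750242


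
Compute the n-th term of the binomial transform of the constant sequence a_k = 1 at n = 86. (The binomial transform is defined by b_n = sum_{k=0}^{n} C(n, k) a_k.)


With a_k = 1 for all k, b_n = sum_{k=0}^{n} C(n, k) = 2^n by the binomial theorem.
For n = 86: 2^86 = 77371252455336267181195264.

77371252455336267181195264


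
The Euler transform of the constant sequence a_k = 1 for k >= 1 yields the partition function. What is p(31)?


The Euler transform converts the sequence a_k = 1 into the number of integer partitions.
Using the recurrence or dynamic programming:
p(31) = 6842

6842


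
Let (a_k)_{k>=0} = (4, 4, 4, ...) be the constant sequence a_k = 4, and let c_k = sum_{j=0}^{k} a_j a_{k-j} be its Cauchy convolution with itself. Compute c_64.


Since a_j = 4 for all j >= 0, the convolution sum becomes
c_k = sum_{j=0}^{k} 4 * 4 = 16 * (k + 1).
Equivalently, the generating function of (a_k) is 4/(1 - x) and its square is 16/(1 - x)^2 = sum_{k>=0} 16(k + 1) x^k.
For k = 64: 16 * 65 = 1040.

1040
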